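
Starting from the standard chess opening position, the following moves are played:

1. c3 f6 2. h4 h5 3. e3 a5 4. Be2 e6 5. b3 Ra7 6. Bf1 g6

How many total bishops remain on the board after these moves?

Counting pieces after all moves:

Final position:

  a b c d e f g h
  ─────────────────
8│· ♞ ♝ ♛ ♚ ♝ ♞ ♜│8
7│♜ ♟ ♟ ♟ · · · ·│7
6│· · · · ♟ ♟ ♟ ·│6
5│♟ · · · · · · ♟│5
4│· · · · · · · ♙│4
3│· ♙ ♙ · ♙ · · ·│3
2│♙ · · ♙ · ♙ ♙ ·│2
1│♖ ♘ ♗ ♕ ♔ ♗ ♘ ♖│1
  ─────────────────
  a b c d e f g h


4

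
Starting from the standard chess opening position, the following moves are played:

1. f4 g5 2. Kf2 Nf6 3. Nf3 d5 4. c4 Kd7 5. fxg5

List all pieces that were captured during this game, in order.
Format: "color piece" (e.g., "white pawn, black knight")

Tracking captures:
  fxg5: captured black pawn

black pawn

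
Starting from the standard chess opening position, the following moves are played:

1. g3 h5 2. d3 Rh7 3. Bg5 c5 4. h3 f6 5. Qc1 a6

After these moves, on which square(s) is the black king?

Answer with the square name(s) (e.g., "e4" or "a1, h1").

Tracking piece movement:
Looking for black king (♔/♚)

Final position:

  a b c d e f g h
  ─────────────────
8│♜ ♞ ♝ ♛ ♚ ♝ ♞ ·│8
7│· ♟ · ♟ ♟ · ♟ ♜│7
6│♟ · · · · ♟ · ·│6
5│· · ♟ · · · ♗ ♟│5
4│· · · · · · · ·│4
3│· · · ♙ · · ♙ ♙│3
2│♙ ♙ ♙ · ♙ ♙ · ·│2
1│♖ ♘ ♕ · ♔ ♗ ♘ ♖│1
  ─────────────────
  a b c d e f g h


e8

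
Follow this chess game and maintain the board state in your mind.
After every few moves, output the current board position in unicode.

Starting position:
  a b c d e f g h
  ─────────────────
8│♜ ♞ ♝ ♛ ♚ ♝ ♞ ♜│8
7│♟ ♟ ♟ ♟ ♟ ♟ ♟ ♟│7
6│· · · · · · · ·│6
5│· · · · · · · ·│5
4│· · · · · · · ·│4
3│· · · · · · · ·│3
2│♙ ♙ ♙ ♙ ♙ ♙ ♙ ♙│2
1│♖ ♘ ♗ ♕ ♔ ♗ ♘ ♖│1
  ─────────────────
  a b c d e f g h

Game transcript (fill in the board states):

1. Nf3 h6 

  a b c d e f g h
  ─────────────────
8│♜ ♞ ♝ ♛ ♚ ♝ ♞ ♜│8
7│♟ ♟ ♟ ♟ ♟ ♟ ♟ ·│7
6│· · · · · · · ♟│6
5│· · · · · · · ·│5
4│· · · · · · · ·│4
3│· · · · · ♘ · ·│3
2│♙ ♙ ♙ ♙ ♙ ♙ ♙ ♙│2
1│♖ ♘ ♗ ♕ ♔ ♗ · ♖│1
  ─────────────────
  a b c d e f g h

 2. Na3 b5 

  a b c d e f g h
  ─────────────────
8│♜ ♞ ♝ ♛ ♚ ♝ ♞ ♜│8
7│♟ · ♟ ♟ ♟ ♟ ♟ ·│7
6│· · · · · · · ♟│6
5│· ♟ · · · · · ·│5
4│· · · · · · · ·│4
3│♘ · · · · ♘ · ·│3
2│♙ ♙ ♙ ♙ ♙ ♙ ♙ ♙│2
1│♖ · ♗ ♕ ♔ ♗ · ♖│1
  ─────────────────
  a b c d e f g h

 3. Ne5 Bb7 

  a b c d e f g h
  ─────────────────
8│♜ ♞ · ♛ ♚ ♝ ♞ ♜│8
7│♟ ♝ ♟ ♟ ♟ ♟ ♟ ·│7
6│· · · · · · · ♟│6
5│· ♟ · · ♘ · · ·│5
4│· · · · · · · ·│4
3│♘ · · · · · · ·│3
2│♙ ♙ ♙ ♙ ♙ ♙ ♙ ♙│2
1│♖ · ♗ ♕ ♔ ♗ · ♖│1
  ─────────────────
  a b c d e f g h

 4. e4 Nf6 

  a b c d e f g h
  ─────────────────
8│♜ ♞ · ♛ ♚ ♝ · ♜│8
7│♟ ♝ ♟ ♟ ♟ ♟ ♟ ·│7
6│· · · · · ♞ · ♟│6
5│· ♟ · · ♘ · · ·│5
4│· · · · ♙ · · ·│4
3│♘ · · · · · · ·│3
2│♙ ♙ ♙ ♙ · ♙ ♙ ♙│2
1│♖ · ♗ ♕ ♔ ♗ · ♖│1
  ─────────────────
  a b c d e f g h



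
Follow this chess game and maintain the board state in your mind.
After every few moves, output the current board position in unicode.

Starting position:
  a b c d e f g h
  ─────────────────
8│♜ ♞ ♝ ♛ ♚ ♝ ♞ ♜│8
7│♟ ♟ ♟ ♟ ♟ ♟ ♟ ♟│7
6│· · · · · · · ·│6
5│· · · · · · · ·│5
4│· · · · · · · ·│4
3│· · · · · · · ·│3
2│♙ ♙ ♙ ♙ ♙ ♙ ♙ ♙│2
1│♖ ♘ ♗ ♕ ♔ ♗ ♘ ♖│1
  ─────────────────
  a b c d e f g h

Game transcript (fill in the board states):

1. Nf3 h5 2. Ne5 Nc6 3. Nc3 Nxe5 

  a b c d e f g h
  ─────────────────
8│♜ · ♝ ♛ ♚ ♝ ♞ ♜│8
7│♟ ♟ ♟ ♟ ♟ ♟ ♟ ·│7
6│· · · · · · · ·│6
5│· · · · ♞ · · ♟│5
4│· · · · · · · ·│4
3│· · ♘ · · · · ·│3
2│♙ ♙ ♙ ♙ ♙ ♙ ♙ ♙│2
1│♖ · ♗ ♕ ♔ ♗ · ♖│1
  ─────────────────
  a b c d e f g h

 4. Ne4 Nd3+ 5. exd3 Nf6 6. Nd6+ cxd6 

  a b c d e f g h
  ─────────────────
8│♜ · ♝ ♛ ♚ ♝ · ♜│8
7│♟ ♟ · ♟ ♟ ♟ ♟ ·│7
6│· · · ♟ · ♞ · ·│6
5│· · · · · · · ♟│5
4│· · · · · · · ·│4
3│· · · ♙ · · · ·│3
2│♙ ♙ ♙ ♙ · ♙ ♙ ♙│2
1│♖ · ♗ ♕ ♔ ♗ · ♖│1
  ─────────────────
  a b c d e f g h

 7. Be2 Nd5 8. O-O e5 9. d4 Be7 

  a b c d e f g h
  ─────────────────
8│♜ · ♝ ♛ ♚ · · ♜│8
7│♟ ♟ · ♟ ♝ ♟ ♟ ·│7
6│· · · ♟ · · · ·│6
5│· · · ♞ ♟ · · ♟│5
4│· · · ♙ · · · ·│4
3│· · · · · · · ·│3
2│♙ ♙ ♙ ♙ ♗ ♙ ♙ ♙│2
1│♖ · ♗ ♕ · ♖ ♔ ·│1
  ─────────────────
  a b c d e f g h

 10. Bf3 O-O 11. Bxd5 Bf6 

  a b c d e f g h
  ─────────────────
8│♜ · ♝ ♛ · ♜ ♚ ·│8
7│♟ ♟ · ♟ · ♟ ♟ ·│7
6│· · · ♟ · ♝ · ·│6
5│· · · ♗ ♟ · · ♟│5
4│· · · ♙ · · · ·│4
3│· · · · · · · ·│3
2│♙ ♙ ♙ ♙ · ♙ ♙ ♙│2
1│♖ · ♗ ♕ · ♖ ♔ ·│1
  ─────────────────
  a b c d e f g h


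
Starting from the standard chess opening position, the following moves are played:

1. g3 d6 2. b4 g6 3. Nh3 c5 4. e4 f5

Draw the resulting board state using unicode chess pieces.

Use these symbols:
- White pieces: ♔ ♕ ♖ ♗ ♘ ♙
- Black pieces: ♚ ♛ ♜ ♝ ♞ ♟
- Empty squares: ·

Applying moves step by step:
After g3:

♜ ♞ ♝ ♛ ♚ ♝ ♞ ♜
♟ ♟ ♟ ♟ ♟ ♟ ♟ ♟
· · · · · · · ·
· · · · · · · ·
· · · · · · · ·
· · · · · · ♙ ·
♙ ♙ ♙ ♙ ♙ ♙ · ♙
♖ ♘ ♗ ♕ ♔ ♗ ♘ ♖


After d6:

♜ ♞ ♝ ♛ ♚ ♝ ♞ ♜
♟ ♟ ♟ · ♟ ♟ ♟ ♟
· · · ♟ · · · ·
· · · · · · · ·
· · · · · · · ·
· · · · · · ♙ ·
♙ ♙ ♙ ♙ ♙ ♙ · ♙
♖ ♘ ♗ ♕ ♔ ♗ ♘ ♖


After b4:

♜ ♞ ♝ ♛ ♚ ♝ ♞ ♜
♟ ♟ ♟ · ♟ ♟ ♟ ♟
· · · ♟ · · · ·
· · · · · · · ·
· ♙ · · · · · ·
· · · · · · ♙ ·
♙ · ♙ ♙ ♙ ♙ · ♙
♖ ♘ ♗ ♕ ♔ ♗ ♘ ♖


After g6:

♜ ♞ ♝ ♛ ♚ ♝ ♞ ♜
♟ ♟ ♟ · ♟ ♟ · ♟
· · · ♟ · · ♟ ·
· · · · · · · ·
· ♙ · · · · · ·
· · · · · · ♙ ·
♙ · ♙ ♙ ♙ ♙ · ♙
♖ ♘ ♗ ♕ ♔ ♗ ♘ ♖


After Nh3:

♜ ♞ ♝ ♛ ♚ ♝ ♞ ♜
♟ ♟ ♟ · ♟ ♟ · ♟
· · · ♟ · · ♟ ·
· · · · · · · ·
· ♙ · · · · · ·
· · · · · · ♙ ♘
♙ · ♙ ♙ ♙ ♙ · ♙
♖ ♘ ♗ ♕ ♔ ♗ · ♖


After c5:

♜ ♞ ♝ ♛ ♚ ♝ ♞ ♜
♟ ♟ · · ♟ ♟ · ♟
· · · ♟ · · ♟ ·
· · ♟ · · · · ·
· ♙ · · · · · ·
· · · · · · ♙ ♘
♙ · ♙ ♙ ♙ ♙ · ♙
♖ ♘ ♗ ♕ ♔ ♗ · ♖


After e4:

♜ ♞ ♝ ♛ ♚ ♝ ♞ ♜
♟ ♟ · · ♟ ♟ · ♟
· · · ♟ · · ♟ ·
· · ♟ · · · · ·
· ♙ · · ♙ · · ·
· · · · · · ♙ ♘
♙ · ♙ ♙ · ♙ · ♙
♖ ♘ ♗ ♕ ♔ ♗ · ♖


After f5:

♜ ♞ ♝ ♛ ♚ ♝ ♞ ♜
♟ ♟ · · ♟ · · ♟
· · · ♟ · · ♟ ·
· · ♟ · · ♟ · ·
· ♙ · · ♙ · · ·
· · · · · · ♙ ♘
♙ · ♙ ♙ · ♙ · ♙
♖ ♘ ♗ ♕ ♔ ♗ · ♖



  a b c d e f g h
  ─────────────────
8│♜ ♞ ♝ ♛ ♚ ♝ ♞ ♜│8
7│♟ ♟ · · ♟ · · ♟│7
6│· · · ♟ · · ♟ ·│6
5│· · ♟ · · ♟ · ·│5
4│· ♙ · · ♙ · · ·│4
3│· · · · · · ♙ ♘│3
2│♙ · ♙ ♙ · ♙ · ♙│2
1│♖ ♘ ♗ ♕ ♔ ♗ · ♖│1
  ─────────────────
  a b c d e f g h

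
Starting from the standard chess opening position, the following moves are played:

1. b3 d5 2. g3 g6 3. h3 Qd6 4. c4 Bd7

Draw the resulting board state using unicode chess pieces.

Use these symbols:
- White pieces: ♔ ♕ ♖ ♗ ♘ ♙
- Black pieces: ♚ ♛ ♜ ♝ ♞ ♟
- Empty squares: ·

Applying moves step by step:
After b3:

♜ ♞ ♝ ♛ ♚ ♝ ♞ ♜
♟ ♟ ♟ ♟ ♟ ♟ ♟ ♟
· · · · · · · ·
· · · · · · · ·
· · · · · · · ·
· ♙ · · · · · ·
♙ · ♙ ♙ ♙ ♙ ♙ ♙
♖ ♘ ♗ ♕ ♔ ♗ ♘ ♖


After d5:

♜ ♞ ♝ ♛ ♚ ♝ ♞ ♜
♟ ♟ ♟ · ♟ ♟ ♟ ♟
· · · · · · · ·
· · · ♟ · · · ·
· · · · · · · ·
· ♙ · · · · · ·
♙ · ♙ ♙ ♙ ♙ ♙ ♙
♖ ♘ ♗ ♕ ♔ ♗ ♘ ♖


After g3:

♜ ♞ ♝ ♛ ♚ ♝ ♞ ♜
♟ ♟ ♟ · ♟ ♟ ♟ ♟
· · · · · · · ·
· · · ♟ · · · ·
· · · · · · · ·
· ♙ · · · · ♙ ·
♙ · ♙ ♙ ♙ ♙ · ♙
♖ ♘ ♗ ♕ ♔ ♗ ♘ ♖


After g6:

♜ ♞ ♝ ♛ ♚ ♝ ♞ ♜
♟ ♟ ♟ · ♟ ♟ · ♟
· · · · · · ♟ ·
· · · ♟ · · · ·
· · · · · · · ·
· ♙ · · · · ♙ ·
♙ · ♙ ♙ ♙ ♙ · ♙
♖ ♘ ♗ ♕ ♔ ♗ ♘ ♖


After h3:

♜ ♞ ♝ ♛ ♚ ♝ ♞ ♜
♟ ♟ ♟ · ♟ ♟ · ♟
· · · · · · ♟ ·
· · · ♟ · · · ·
· · · · · · · ·
· ♙ · · · · ♙ ♙
♙ · ♙ ♙ ♙ ♙ · ·
♖ ♘ ♗ ♕ ♔ ♗ ♘ ♖


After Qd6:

♜ ♞ ♝ · ♚ ♝ ♞ ♜
♟ ♟ ♟ · ♟ ♟ · ♟
· · · ♛ · · ♟ ·
· · · ♟ · · · ·
· · · · · · · ·
· ♙ · · · · ♙ ♙
♙ · ♙ ♙ ♙ ♙ · ·
♖ ♘ ♗ ♕ ♔ ♗ ♘ ♖


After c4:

♜ ♞ ♝ · ♚ ♝ ♞ ♜
♟ ♟ ♟ · ♟ ♟ · ♟
· · · ♛ · · ♟ ·
· · · ♟ · · · ·
· · ♙ · · · · ·
· ♙ · · · · ♙ ♙
♙ · · ♙ ♙ ♙ · ·
♖ ♘ ♗ ♕ ♔ ♗ ♘ ♖


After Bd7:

♜ ♞ · · ♚ ♝ ♞ ♜
♟ ♟ ♟ ♝ ♟ ♟ · ♟
· · · ♛ · · ♟ ·
· · · ♟ · · · ·
· · ♙ · · · · ·
· ♙ · · · · ♙ ♙
♙ · · ♙ ♙ ♙ · ·
♖ ♘ ♗ ♕ ♔ ♗ ♘ ♖



  a b c d e f g h
  ─────────────────
8│♜ ♞ · · ♚ ♝ ♞ ♜│8
7│♟ ♟ ♟ ♝ ♟ ♟ · ♟│7
6│· · · ♛ · · ♟ ·│6
5│· · · ♟ · · · ·│5
4│· · ♙ · · · · ·│4
3│· ♙ · · · · ♙ ♙│3
2│♙ · · ♙ ♙ ♙ · ·│2
1│♖ ♘ ♗ ♕ ♔ ♗ ♘ ♖│1
  ─────────────────
  a b c d e f g h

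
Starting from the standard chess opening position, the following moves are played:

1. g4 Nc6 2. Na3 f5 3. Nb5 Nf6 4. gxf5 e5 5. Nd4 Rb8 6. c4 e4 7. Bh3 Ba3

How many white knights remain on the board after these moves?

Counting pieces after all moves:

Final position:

  a b c d e f g h
  ─────────────────
8│· ♜ ♝ ♛ ♚ · · ♜│8
7│♟ ♟ ♟ ♟ · · ♟ ♟│7
6│· · ♞ · · ♞ · ·│6
5│· · · · · ♙ · ·│5
4│· · ♙ ♘ ♟ · · ·│4
3│♝ · · · · · · ♗│3
2│♙ ♙ · ♙ ♙ ♙ · ♙│2
1│♖ · ♗ ♕ ♔ · ♘ ♖│1
  ─────────────────
  a b c d e f g h


2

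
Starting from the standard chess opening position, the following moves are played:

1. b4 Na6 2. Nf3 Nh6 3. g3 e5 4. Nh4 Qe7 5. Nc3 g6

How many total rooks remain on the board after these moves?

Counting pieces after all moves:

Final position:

  a b c d e f g h
  ─────────────────
8│♜ · ♝ · ♚ ♝ · ♜│8
7│♟ ♟ ♟ ♟ ♛ ♟ · ♟│7
6│♞ · · · · · ♟ ♞│6
5│· · · · ♟ · · ·│5
4│· ♙ · · · · · ♘│4
3│· · ♘ · · · ♙ ·│3
2│♙ · ♙ ♙ ♙ ♙ · ♙│2
1│♖ · ♗ ♕ ♔ ♗ · ♖│1
  ─────────────────
  a b c d e f g h


4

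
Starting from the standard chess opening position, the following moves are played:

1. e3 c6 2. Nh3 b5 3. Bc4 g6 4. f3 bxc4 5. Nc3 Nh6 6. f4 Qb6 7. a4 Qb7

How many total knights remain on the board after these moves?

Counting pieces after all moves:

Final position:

  a b c d e f g h
  ─────────────────
8│♜ ♞ ♝ · ♚ ♝ · ♜│8
7│♟ ♛ · ♟ ♟ ♟ · ♟│7
6│· · ♟ · · · ♟ ♞│6
5│· · · · · · · ·│5
4│♙ · ♟ · · ♙ · ·│4
3│· · ♘ · ♙ · · ♘│3
2│· ♙ ♙ ♙ · · ♙ ♙│2
1│♖ · ♗ ♕ ♔ · · ♖│1
  ─────────────────
  a b c d e f g h


4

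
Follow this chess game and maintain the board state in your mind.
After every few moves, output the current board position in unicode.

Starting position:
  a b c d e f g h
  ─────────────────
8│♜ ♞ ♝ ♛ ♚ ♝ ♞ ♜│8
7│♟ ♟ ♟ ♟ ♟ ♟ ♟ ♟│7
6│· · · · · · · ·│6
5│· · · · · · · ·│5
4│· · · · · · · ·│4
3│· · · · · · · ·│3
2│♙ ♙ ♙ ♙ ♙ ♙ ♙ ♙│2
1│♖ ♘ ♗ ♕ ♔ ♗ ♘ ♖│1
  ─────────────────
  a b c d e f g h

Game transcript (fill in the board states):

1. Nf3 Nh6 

  a b c d e f g h
  ─────────────────
8│♜ ♞ ♝ ♛ ♚ ♝ · ♜│8
7│♟ ♟ ♟ ♟ ♟ ♟ ♟ ♟│7
6│· · · · · · · ♞│6
5│· · · · · · · ·│5
4│· · · · · · · ·│4
3│· · · · · ♘ · ·│3
2│♙ ♙ ♙ ♙ ♙ ♙ ♙ ♙│2
1│♖ ♘ ♗ ♕ ♔ ♗ · ♖│1
  ─────────────────
  a b c d e f g h

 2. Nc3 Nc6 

  a b c d e f g h
  ─────────────────
8│♜ · ♝ ♛ ♚ ♝ · ♜│8
7│♟ ♟ ♟ ♟ ♟ ♟ ♟ ♟│7
6│· · ♞ · · · · ♞│6
5│· · · · · · · ·│5
4│· · · · · · · ·│4
3│· · ♘ · · ♘ · ·│3
2│♙ ♙ ♙ ♙ ♙ ♙ ♙ ♙│2
1│♖ · ♗ ♕ ♔ ♗ · ♖│1
  ─────────────────
  a b c d e f g h

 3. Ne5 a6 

  a b c d e f g h
  ─────────────────
8│♜ · ♝ ♛ ♚ ♝ · ♜│8
7│· ♟ ♟ ♟ ♟ ♟ ♟ ♟│7
6│♟ · ♞ · · · · ♞│6
5│· · · · ♘ · · ·│5
4│· · · · · · · ·│4
3│· · ♘ · · · · ·│3
2│♙ ♙ ♙ ♙ ♙ ♙ ♙ ♙│2
1│♖ · ♗ ♕ ♔ ♗ · ♖│1
  ─────────────────
  a b c d e f g h

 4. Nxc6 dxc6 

  a b c d e f g h
  ─────────────────
8│♜ · ♝ ♛ ♚ ♝ · ♜│8
7│· ♟ ♟ · ♟ ♟ ♟ ♟│7
6│♟ · ♟ · · · · ♞│6
5│· · · · · · · ·│5
4│· · · · · · · ·│4
3│· · ♘ · · · · ·│3
2│♙ ♙ ♙ ♙ ♙ ♙ ♙ ♙│2
1│♖ · ♗ ♕ ♔ ♗ · ♖│1
  ─────────────────
  a b c d e f g h



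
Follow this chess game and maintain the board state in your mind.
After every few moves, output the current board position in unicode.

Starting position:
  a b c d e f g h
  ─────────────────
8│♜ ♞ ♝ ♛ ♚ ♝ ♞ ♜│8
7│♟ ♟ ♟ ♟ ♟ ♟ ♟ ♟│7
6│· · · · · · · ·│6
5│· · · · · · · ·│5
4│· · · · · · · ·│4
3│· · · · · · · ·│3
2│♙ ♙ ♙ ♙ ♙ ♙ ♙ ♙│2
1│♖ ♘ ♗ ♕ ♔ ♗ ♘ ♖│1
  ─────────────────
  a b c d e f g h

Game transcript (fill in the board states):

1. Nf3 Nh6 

  a b c d e f g h
  ─────────────────
8│♜ ♞ ♝ ♛ ♚ ♝ · ♜│8
7│♟ ♟ ♟ ♟ ♟ ♟ ♟ ♟│7
6│· · · · · · · ♞│6
5│· · · · · · · ·│5
4│· · · · · · · ·│4
3│· · · · · ♘ · ·│3
2│♙ ♙ ♙ ♙ ♙ ♙ ♙ ♙│2
1│♖ ♘ ♗ ♕ ♔ ♗ · ♖│1
  ─────────────────
  a b c d e f g h

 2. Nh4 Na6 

  a b c d e f g h
  ─────────────────
8│♜ · ♝ ♛ ♚ ♝ · ♜│8
7│♟ ♟ ♟ ♟ ♟ ♟ ♟ ♟│7
6│♞ · · · · · · ♞│6
5│· · · · · · · ·│5
4│· · · · · · · ♘│4
3│· · · · · · · ·│3
2│♙ ♙ ♙ ♙ ♙ ♙ ♙ ♙│2
1│♖ ♘ ♗ ♕ ♔ ♗ · ♖│1
  ─────────────────
  a b c d e f g h

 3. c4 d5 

  a b c d e f g h
  ─────────────────
8│♜ · ♝ ♛ ♚ ♝ · ♜│8
7│♟ ♟ ♟ · ♟ ♟ ♟ ♟│7
6│♞ · · · · · · ♞│6
5│· · · ♟ · · · ·│5
4│· · ♙ · · · · ♘│4
3│· · · · · · · ·│3
2│♙ ♙ · ♙ ♙ ♙ ♙ ♙│2
1│♖ ♘ ♗ ♕ ♔ ♗ · ♖│1
  ─────────────────
  a b c d e f g h

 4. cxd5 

  a b c d e f g h
  ─────────────────
8│♜ · ♝ ♛ ♚ ♝ · ♜│8
7│♟ ♟ ♟ · ♟ ♟ ♟ ♟│7
6│♞ · · · · · · ♞│6
5│· · · ♙ · · · ·│5
4│· · · · · · · ♘│4
3│· · · · · · · ·│3
2│♙ ♙ · ♙ ♙ ♙ ♙ ♙│2
1│♖ ♘ ♗ ♕ ♔ ♗ · ♖│1
  ─────────────────
  a b c d e f g h


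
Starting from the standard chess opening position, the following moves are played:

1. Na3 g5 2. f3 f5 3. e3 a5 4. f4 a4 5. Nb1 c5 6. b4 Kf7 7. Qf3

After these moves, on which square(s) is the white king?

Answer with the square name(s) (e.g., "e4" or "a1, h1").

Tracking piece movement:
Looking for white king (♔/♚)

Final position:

  a b c d e f g h
  ─────────────────
8│♜ ♞ ♝ ♛ · ♝ ♞ ♜│8
7│· ♟ · ♟ ♟ ♚ · ♟│7
6│· · · · · · · ·│6
5│· · ♟ · · ♟ ♟ ·│5
4│♟ ♙ · · · ♙ · ·│4
3│· · · · ♙ ♕ · ·│3
2│♙ · ♙ ♙ · · ♙ ♙│2
1│♖ ♘ ♗ · ♔ ♗ ♘ ♖│1
  ─────────────────
  a b c d e f g h


e1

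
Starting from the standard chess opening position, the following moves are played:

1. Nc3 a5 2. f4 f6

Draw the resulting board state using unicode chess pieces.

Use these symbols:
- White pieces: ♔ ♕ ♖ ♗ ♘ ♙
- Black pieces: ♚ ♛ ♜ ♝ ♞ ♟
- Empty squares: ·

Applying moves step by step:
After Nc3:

♜ ♞ ♝ ♛ ♚ ♝ ♞ ♜
♟ ♟ ♟ ♟ ♟ ♟ ♟ ♟
· · · · · · · ·
· · · · · · · ·
· · · · · · · ·
· · ♘ · · · · ·
♙ ♙ ♙ ♙ ♙ ♙ ♙ ♙
♖ · ♗ ♕ ♔ ♗ ♘ ♖


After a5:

♜ ♞ ♝ ♛ ♚ ♝ ♞ ♜
· ♟ ♟ ♟ ♟ ♟ ♟ ♟
· · · · · · · ·
♟ · · · · · · ·
· · · · · · · ·
· · ♘ · · · · ·
♙ ♙ ♙ ♙ ♙ ♙ ♙ ♙
♖ · ♗ ♕ ♔ ♗ ♘ ♖


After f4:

♜ ♞ ♝ ♛ ♚ ♝ ♞ ♜
· ♟ ♟ ♟ ♟ ♟ ♟ ♟
· · · · · · · ·
♟ · · · · · · ·
· · · · · ♙ · ·
· · ♘ · · · · ·
♙ ♙ ♙ ♙ ♙ · ♙ ♙
♖ · ♗ ♕ ♔ ♗ ♘ ♖


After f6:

♜ ♞ ♝ ♛ ♚ ♝ ♞ ♜
· ♟ ♟ ♟ ♟ · ♟ ♟
· · · · · ♟ · ·
♟ · · · · · · ·
· · · · · ♙ · ·
· · ♘ · · · · ·
♙ ♙ ♙ ♙ ♙ · ♙ ♙
♖ · ♗ ♕ ♔ ♗ ♘ ♖



  a b c d e f g h
  ─────────────────
8│♜ ♞ ♝ ♛ ♚ ♝ ♞ ♜│8
7│· ♟ ♟ ♟ ♟ · ♟ ♟│7
6│· · · · · ♟ · ·│6
5│♟ · · · · · · ·│5
4│· · · · · ♙ · ·│4
3│· · ♘ · · · · ·│3
2│♙ ♙ ♙ ♙ ♙ · ♙ ♙│2
1│♖ · ♗ ♕ ♔ ♗ ♘ ♖│1
  ─────────────────
  a b c d e f g h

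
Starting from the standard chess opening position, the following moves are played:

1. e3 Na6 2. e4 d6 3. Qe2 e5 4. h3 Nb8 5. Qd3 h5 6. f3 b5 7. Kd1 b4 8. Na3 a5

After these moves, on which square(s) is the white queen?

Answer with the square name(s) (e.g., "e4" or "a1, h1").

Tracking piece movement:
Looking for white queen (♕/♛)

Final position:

  a b c d e f g h
  ─────────────────
8│♜ ♞ ♝ ♛ ♚ ♝ ♞ ♜│8
7│· · ♟ · · ♟ ♟ ·│7
6│· · · ♟ · · · ·│6
5│♟ · · · ♟ · · ♟│5
4│· ♟ · · ♙ · · ·│4
3│♘ · · ♕ · ♙ · ♙│3
2│♙ ♙ ♙ ♙ · · ♙ ·│2
1│♖ · ♗ ♔ · ♗ ♘ ♖│1
  ─────────────────
  a b c d e f g h


d3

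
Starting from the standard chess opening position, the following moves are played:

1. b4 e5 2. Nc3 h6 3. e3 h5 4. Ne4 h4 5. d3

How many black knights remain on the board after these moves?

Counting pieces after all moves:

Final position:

  a b c d e f g h
  ─────────────────
8│♜ ♞ ♝ ♛ ♚ ♝ ♞ ♜│8
7│♟ ♟ ♟ ♟ · ♟ ♟ ·│7
6│· · · · · · · ·│6
5│· · · · ♟ · · ·│5
4│· ♙ · · ♘ · · ♟│4
3│· · · ♙ ♙ · · ·│3
2│♙ · ♙ · · ♙ ♙ ♙│2
1│♖ · ♗ ♕ ♔ ♗ ♘ ♖│1
  ─────────────────
  a b c d e f g h


2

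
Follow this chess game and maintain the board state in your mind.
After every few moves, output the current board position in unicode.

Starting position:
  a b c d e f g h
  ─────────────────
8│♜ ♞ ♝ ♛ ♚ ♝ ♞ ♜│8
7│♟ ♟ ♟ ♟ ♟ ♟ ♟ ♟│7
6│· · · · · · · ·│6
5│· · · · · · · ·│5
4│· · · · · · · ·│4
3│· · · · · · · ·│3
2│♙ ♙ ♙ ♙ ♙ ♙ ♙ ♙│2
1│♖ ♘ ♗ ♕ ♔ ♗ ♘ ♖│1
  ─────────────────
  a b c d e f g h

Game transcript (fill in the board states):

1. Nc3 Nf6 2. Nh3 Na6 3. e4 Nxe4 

  a b c d e f g h
  ─────────────────
8│♜ · ♝ ♛ ♚ ♝ · ♜│8
7│♟ ♟ ♟ ♟ ♟ ♟ ♟ ♟│7
6│♞ · · · · · · ·│6
5│· · · · · · · ·│5
4│· · · · ♞ · · ·│4
3│· · ♘ · · · · ♘│3
2│♙ ♙ ♙ ♙ · ♙ ♙ ♙│2
1│♖ · ♗ ♕ ♔ ♗ · ♖│1
  ─────────────────
  a b c d e f g h

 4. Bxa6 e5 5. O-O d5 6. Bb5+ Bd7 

  a b c d e f g h
  ─────────────────
8│♜ · · ♛ ♚ ♝ · ♜│8
7│♟ ♟ ♟ ♝ · ♟ ♟ ♟│7
6│· · · · · · · ·│6
5│· ♗ · ♟ ♟ · · ·│5
4│· · · · ♞ · · ·│4
3│· · ♘ · · · · ♘│3
2│♙ ♙ ♙ ♙ · ♙ ♙ ♙│2
1│♖ · ♗ ♕ · ♖ ♔ ·│1
  ─────────────────
  a b c d e f g h

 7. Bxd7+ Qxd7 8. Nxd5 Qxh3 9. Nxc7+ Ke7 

  a b c d e f g h
  ─────────────────
8│♜ · · · · ♝ · ♜│8
7│♟ ♟ ♘ · ♚ ♟ ♟ ♟│7
6│· · · · · · · ·│6
5│· · · · ♟ · · ·│5
4│· · · · ♞ · · ·│4
3│· · · · · · · ♛│3
2│♙ ♙ ♙ ♙ · ♙ ♙ ♙│2
1│♖ · ♗ ♕ · ♖ ♔ ·│1
  ─────────────────
  a b c d e f g h

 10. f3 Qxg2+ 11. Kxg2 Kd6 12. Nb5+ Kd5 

  a b c d e f g h
  ─────────────────
8│♜ · · · · ♝ · ♜│8
7│♟ ♟ · · · ♟ ♟ ♟│7
6│· · · · · · · ·│6
5│· ♘ · ♚ ♟ · · ·│5
4│· · · · ♞ · · ·│4
3│· · · · · ♙ · ·│3
2│♙ ♙ ♙ ♙ · · ♔ ♙│2
1│♖ · ♗ ♕ · ♖ · ·│1
  ─────────────────
  a b c d e f g h

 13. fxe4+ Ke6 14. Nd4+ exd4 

  a b c d e f g h
  ─────────────────
8│♜ · · · · ♝ · ♜│8
7│♟ ♟ · · · ♟ ♟ ♟│7
6│· · · · ♚ · · ·│6
5│· · · · · · · ·│5
4│· · · ♟ ♙ · · ·│4
3│· · · · · · · ·│3
2│♙ ♙ ♙ ♙ · · ♔ ♙│2
1│♖ · ♗ ♕ · ♖ · ·│1
  ─────────────────
  a b c d e f g h


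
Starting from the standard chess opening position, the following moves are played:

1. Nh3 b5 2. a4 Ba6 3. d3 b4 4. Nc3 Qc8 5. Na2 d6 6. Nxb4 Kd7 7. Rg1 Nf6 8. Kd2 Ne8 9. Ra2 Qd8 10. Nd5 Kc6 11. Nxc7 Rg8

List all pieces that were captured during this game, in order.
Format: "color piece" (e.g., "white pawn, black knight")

Tracking captures:
  Nxb4: captured black pawn
  Nxc7: captured black pawn

black pawn, black pawn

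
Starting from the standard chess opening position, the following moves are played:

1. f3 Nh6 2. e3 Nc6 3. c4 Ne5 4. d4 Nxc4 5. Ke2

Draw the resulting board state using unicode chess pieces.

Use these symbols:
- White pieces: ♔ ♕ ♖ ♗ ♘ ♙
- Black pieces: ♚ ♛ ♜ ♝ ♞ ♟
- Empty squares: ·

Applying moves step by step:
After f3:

♜ ♞ ♝ ♛ ♚ ♝ ♞ ♜
♟ ♟ ♟ ♟ ♟ ♟ ♟ ♟
· · · · · · · ·
· · · · · · · ·
· · · · · · · ·
· · · · · ♙ · ·
♙ ♙ ♙ ♙ ♙ · ♙ ♙
♖ ♘ ♗ ♕ ♔ ♗ ♘ ♖


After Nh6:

♜ ♞ ♝ ♛ ♚ ♝ · ♜
♟ ♟ ♟ ♟ ♟ ♟ ♟ ♟
· · · · · · · ♞
· · · · · · · ·
· · · · · · · ·
· · · · · ♙ · ·
♙ ♙ ♙ ♙ ♙ · ♙ ♙
♖ ♘ ♗ ♕ ♔ ♗ ♘ ♖


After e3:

♜ ♞ ♝ ♛ ♚ ♝ · ♜
♟ ♟ ♟ ♟ ♟ ♟ ♟ ♟
· · · · · · · ♞
· · · · · · · ·
· · · · · · · ·
· · · · ♙ ♙ · ·
♙ ♙ ♙ ♙ · · ♙ ♙
♖ ♘ ♗ ♕ ♔ ♗ ♘ ♖


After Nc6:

♜ · ♝ ♛ ♚ ♝ · ♜
♟ ♟ ♟ ♟ ♟ ♟ ♟ ♟
· · ♞ · · · · ♞
· · · · · · · ·
· · · · · · · ·
· · · · ♙ ♙ · ·
♙ ♙ ♙ ♙ · · ♙ ♙
♖ ♘ ♗ ♕ ♔ ♗ ♘ ♖


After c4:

♜ · ♝ ♛ ♚ ♝ · ♜
♟ ♟ ♟ ♟ ♟ ♟ ♟ ♟
· · ♞ · · · · ♞
· · · · · · · ·
· · ♙ · · · · ·
· · · · ♙ ♙ · ·
♙ ♙ · ♙ · · ♙ ♙
♖ ♘ ♗ ♕ ♔ ♗ ♘ ♖


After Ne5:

♜ · ♝ ♛ ♚ ♝ · ♜
♟ ♟ ♟ ♟ ♟ ♟ ♟ ♟
· · · · · · · ♞
· · · · ♞ · · ·
· · ♙ · · · · ·
· · · · ♙ ♙ · ·
♙ ♙ · ♙ · · ♙ ♙
♖ ♘ ♗ ♕ ♔ ♗ ♘ ♖


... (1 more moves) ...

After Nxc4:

♜ · ♝ ♛ ♚ ♝ · ♜
♟ ♟ ♟ ♟ ♟ ♟ ♟ ♟
· · · · · · · ♞
· · · · · · · ·
· · ♞ ♙ · · · ·
· · · · ♙ ♙ · ·
♙ ♙ · · · · ♙ ♙
♖ ♘ ♗ ♕ ♔ ♗ ♘ ♖


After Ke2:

♜ · ♝ ♛ ♚ ♝ · ♜
♟ ♟ ♟ ♟ ♟ ♟ ♟ ♟
· · · · · · · ♞
· · · · · · · ·
· · ♞ ♙ · · · ·
· · · · ♙ ♙ · ·
♙ ♙ · · ♔ · ♙ ♙
♖ ♘ ♗ ♕ · ♗ ♘ ♖



  a b c d e f g h
  ─────────────────
8│♜ · ♝ ♛ ♚ ♝ · ♜│8
7│♟ ♟ ♟ ♟ ♟ ♟ ♟ ♟│7
6│· · · · · · · ♞│6
5│· · · · · · · ·│5
4│· · ♞ ♙ · · · ·│4
3│· · · · ♙ ♙ · ·│3
2│♙ ♙ · · ♔ · ♙ ♙│2
1│♖ ♘ ♗ ♕ · ♗ ♘ ♖│1
  ─────────────────
  a b c d e f g h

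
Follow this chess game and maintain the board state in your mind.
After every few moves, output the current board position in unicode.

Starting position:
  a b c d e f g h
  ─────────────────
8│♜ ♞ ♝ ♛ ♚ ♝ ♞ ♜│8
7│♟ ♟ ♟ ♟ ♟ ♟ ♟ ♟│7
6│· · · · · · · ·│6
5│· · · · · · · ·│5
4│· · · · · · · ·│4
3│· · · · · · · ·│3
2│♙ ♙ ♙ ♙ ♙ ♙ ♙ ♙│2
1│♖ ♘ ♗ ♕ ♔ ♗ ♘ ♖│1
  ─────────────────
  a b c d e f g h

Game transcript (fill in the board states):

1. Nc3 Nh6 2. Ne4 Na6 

  a b c d e f g h
  ─────────────────
8│♜ · ♝ ♛ ♚ ♝ · ♜│8
7│♟ ♟ ♟ ♟ ♟ ♟ ♟ ♟│7
6│♞ · · · · · · ♞│6
5│· · · · · · · ·│5
4│· · · · ♘ · · ·│4
3│· · · · · · · ·│3
2│♙ ♙ ♙ ♙ ♙ ♙ ♙ ♙│2
1│♖ · ♗ ♕ ♔ ♗ ♘ ♖│1
  ─────────────────
  a b c d e f g h

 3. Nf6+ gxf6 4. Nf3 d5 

  a b c d e f g h
  ─────────────────
8│♜ · ♝ ♛ ♚ ♝ · ♜│8
7│♟ ♟ ♟ · ♟ ♟ · ♟│7
6│♞ · · · · ♟ · ♞│6
5│· · · ♟ · · · ·│5
4│· · · · · · · ·│4
3│· · · · · ♘ · ·│3
2│♙ ♙ ♙ ♙ ♙ ♙ ♙ ♙│2
1│♖ · ♗ ♕ ♔ ♗ · ♖│1
  ─────────────────
  a b c d e f g h

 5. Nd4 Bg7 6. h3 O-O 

  a b c d e f g h
  ─────────────────
8│♜ · ♝ ♛ · ♜ ♚ ·│8
7│♟ ♟ ♟ · ♟ ♟ ♝ ♟│7
6│♞ · · · · ♟ · ♞│6
5│· · · ♟ · · · ·│5
4│· · · ♘ · · · ·│4
3│· · · · · · · ♙│3
2│♙ ♙ ♙ ♙ ♙ ♙ ♙ ·│2
1│♖ · ♗ ♕ ♔ ♗ · ♖│1
  ─────────────────
  a b c d e f g h

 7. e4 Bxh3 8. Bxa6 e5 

  a b c d e f g h
  ─────────────────
8│♜ · · ♛ · ♜ ♚ ·│8
7│♟ ♟ ♟ · · ♟ ♝ ♟│7
6│♗ · · · · ♟ · ♞│6
5│· · · ♟ ♟ · · ·│5
4│· · · ♘ ♙ · · ·│4
3│· · · · · · · ♝│3
2│♙ ♙ ♙ ♙ · ♙ ♙ ·│2
1│♖ · ♗ ♕ ♔ · · ♖│1
  ─────────────────
  a b c d e f g h

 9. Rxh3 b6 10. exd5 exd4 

  a b c d e f g h
  ─────────────────
8│♜ · · ♛ · ♜ ♚ ·│8
7│♟ · ♟ · · ♟ ♝ ♟│7
6│♗ ♟ · · · ♟ · ♞│6
5│· · · ♙ · · · ·│5
4│· · · ♟ · · · ·│4
3│· · · · · · · ♖│3
2│♙ ♙ ♙ ♙ · ♙ ♙ ·│2
1│♖ · ♗ ♕ ♔ · · ·│1
  ─────────────────
  a b c d e f g h



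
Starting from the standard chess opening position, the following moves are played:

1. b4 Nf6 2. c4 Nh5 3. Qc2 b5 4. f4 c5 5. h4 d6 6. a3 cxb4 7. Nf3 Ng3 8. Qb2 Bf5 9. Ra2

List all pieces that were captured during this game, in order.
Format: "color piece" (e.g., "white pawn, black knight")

Tracking captures:
  cxb4: captured white pawn

white pawn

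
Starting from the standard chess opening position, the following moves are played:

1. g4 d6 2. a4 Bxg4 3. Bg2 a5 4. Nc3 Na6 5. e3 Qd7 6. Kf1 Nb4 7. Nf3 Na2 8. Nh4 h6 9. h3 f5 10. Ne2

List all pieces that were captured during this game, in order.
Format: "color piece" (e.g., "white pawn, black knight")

Tracking captures:
  Bxg4: captured white pawn

white pawn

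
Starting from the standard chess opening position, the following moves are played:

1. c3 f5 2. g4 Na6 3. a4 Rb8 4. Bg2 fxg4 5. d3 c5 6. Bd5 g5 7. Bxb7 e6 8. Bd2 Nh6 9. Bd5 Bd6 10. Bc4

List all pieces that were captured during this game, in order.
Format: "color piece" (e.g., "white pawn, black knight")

Tracking captures:
  fxg4: captured white pawn
  Bxb7: captured black pawn

white pawn, black pawn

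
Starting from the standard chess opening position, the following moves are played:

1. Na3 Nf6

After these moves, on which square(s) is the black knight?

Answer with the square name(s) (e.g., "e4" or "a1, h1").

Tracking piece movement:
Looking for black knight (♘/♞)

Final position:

  a b c d e f g h
  ─────────────────
8│♜ ♞ ♝ ♛ ♚ ♝ · ♜│8
7│♟ ♟ ♟ ♟ ♟ ♟ ♟ ♟│7
6│· · · · · ♞ · ·│6
5│· · · · · · · ·│5
4│· · · · · · · ·│4
3│♘ · · · · · · ·│3
2│♙ ♙ ♙ ♙ ♙ ♙ ♙ ♙│2
1│♖ · ♗ ♕ ♔ ♗ ♘ ♖│1
  ─────────────────
  a b c d e f g h


b8, f6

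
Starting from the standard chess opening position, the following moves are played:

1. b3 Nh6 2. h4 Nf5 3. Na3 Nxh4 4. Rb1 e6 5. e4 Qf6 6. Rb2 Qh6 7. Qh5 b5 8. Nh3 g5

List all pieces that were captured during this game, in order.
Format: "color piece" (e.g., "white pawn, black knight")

Tracking captures:
  Nxh4: captured white pawn

white pawn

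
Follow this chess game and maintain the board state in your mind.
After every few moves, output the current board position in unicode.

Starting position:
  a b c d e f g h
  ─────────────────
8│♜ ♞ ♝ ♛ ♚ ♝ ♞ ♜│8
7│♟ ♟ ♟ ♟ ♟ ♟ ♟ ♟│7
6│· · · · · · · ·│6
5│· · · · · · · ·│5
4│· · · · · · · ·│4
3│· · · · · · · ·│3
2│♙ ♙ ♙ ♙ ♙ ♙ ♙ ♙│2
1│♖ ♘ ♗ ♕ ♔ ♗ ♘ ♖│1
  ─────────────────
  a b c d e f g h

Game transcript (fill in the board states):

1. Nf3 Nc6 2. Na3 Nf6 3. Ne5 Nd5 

  a b c d e f g h
  ─────────────────
8│♜ · ♝ ♛ ♚ ♝ · ♜│8
7│♟ ♟ ♟ ♟ ♟ ♟ ♟ ♟│7
6│· · ♞ · · · · ·│6
5│· · · ♞ ♘ · · ·│5
4│· · · · · · · ·│4
3│♘ · · · · · · ·│3
2│♙ ♙ ♙ ♙ ♙ ♙ ♙ ♙│2
1│♖ · ♗ ♕ ♔ ♗ · ♖│1
  ─────────────────
  a b c d e f g h

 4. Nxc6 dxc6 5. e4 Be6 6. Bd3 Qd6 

  a b c d e f g h
  ─────────────────
8│♜ · · · ♚ ♝ · ♜│8
7│♟ ♟ ♟ · ♟ ♟ ♟ ♟│7
6│· · ♟ ♛ ♝ · · ·│6
5│· · · ♞ · · · ·│5
4│· · · · ♙ · · ·│4
3│♘ · · ♗ · · · ·│3
2│♙ ♙ ♙ ♙ · ♙ ♙ ♙│2
1│♖ · ♗ ♕ ♔ · · ♖│1
  ─────────────────
  a b c d e f g h

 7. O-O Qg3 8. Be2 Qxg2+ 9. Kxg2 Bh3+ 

  a b c d e f g h
  ─────────────────
8│♜ · · · ♚ ♝ · ♜│8
7│♟ ♟ ♟ · ♟ ♟ ♟ ♟│7
6│· · ♟ · · · · ·│6
5│· · · ♞ · · · ·│5
4│· · · · ♙ · · ·│4
3│♘ · · · · · · ♝│3
2│♙ ♙ ♙ ♙ ♗ ♙ ♔ ♙│2
1│♖ · ♗ ♕ · ♖ · ·│1
  ─────────────────
  a b c d e f g h

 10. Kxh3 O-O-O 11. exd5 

  a b c d e f g h
  ─────────────────
8│· · ♚ ♜ · ♝ · ♜│8
7│♟ ♟ ♟ · ♟ ♟ ♟ ♟│7
6│· · ♟ · · · · ·│6
5│· · · ♙ · · · ·│5
4│· · · · · · · ·│4
3│♘ · · · · · · ♔│3
2│♙ ♙ ♙ ♙ ♗ ♙ · ♙│2
1│♖ · ♗ ♕ · ♖ · ·│1
  ─────────────────
  a b c d e f g h


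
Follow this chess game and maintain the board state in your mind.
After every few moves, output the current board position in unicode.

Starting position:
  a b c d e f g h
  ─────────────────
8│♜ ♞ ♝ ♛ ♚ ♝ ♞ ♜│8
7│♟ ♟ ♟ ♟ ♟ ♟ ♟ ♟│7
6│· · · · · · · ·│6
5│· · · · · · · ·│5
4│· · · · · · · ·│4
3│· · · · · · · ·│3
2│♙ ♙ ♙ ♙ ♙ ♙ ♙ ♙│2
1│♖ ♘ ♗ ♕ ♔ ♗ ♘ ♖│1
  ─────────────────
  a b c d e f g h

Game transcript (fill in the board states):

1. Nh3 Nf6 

  a b c d e f g h
  ─────────────────
8│♜ ♞ ♝ ♛ ♚ ♝ · ♜│8
7│♟ ♟ ♟ ♟ ♟ ♟ ♟ ♟│7
6│· · · · · ♞ · ·│6
5│· · · · · · · ·│5
4│· · · · · · · ·│4
3│· · · · · · · ♘│3
2│♙ ♙ ♙ ♙ ♙ ♙ ♙ ♙│2
1│♖ ♘ ♗ ♕ ♔ ♗ · ♖│1
  ─────────────────
  a b c d e f g h

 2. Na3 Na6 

  a b c d e f g h
  ─────────────────
8│♜ · ♝ ♛ ♚ ♝ · ♜│8
7│♟ ♟ ♟ ♟ ♟ ♟ ♟ ♟│7
6│♞ · · · · ♞ · ·│6
5│· · · · · · · ·│5
4│· · · · · · · ·│4
3│♘ · · · · · · ♘│3
2│♙ ♙ ♙ ♙ ♙ ♙ ♙ ♙│2
1│♖ · ♗ ♕ ♔ ♗ · ♖│1
  ─────────────────
  a b c d e f g h

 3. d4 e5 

  a b c d e f g h
  ─────────────────
8│♜ · ♝ ♛ ♚ ♝ · ♜│8
7│♟ ♟ ♟ ♟ · ♟ ♟ ♟│7
6│♞ · · · · ♞ · ·│6
5│· · · · ♟ · · ·│5
4│· · · ♙ · · · ·│4
3│♘ · · · · · · ♘│3
2│♙ ♙ ♙ · ♙ ♙ ♙ ♙│2
1│♖ · ♗ ♕ ♔ ♗ · ♖│1
  ─────────────────
  a b c d e f g h



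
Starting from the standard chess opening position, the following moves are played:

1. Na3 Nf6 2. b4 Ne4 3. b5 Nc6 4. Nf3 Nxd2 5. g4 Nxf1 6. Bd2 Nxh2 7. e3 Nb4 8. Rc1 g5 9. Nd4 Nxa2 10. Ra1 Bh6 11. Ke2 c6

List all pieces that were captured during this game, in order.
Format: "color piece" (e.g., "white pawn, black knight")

Tracking captures:
  Nxd2: captured white pawn
  Nxf1: captured white bishop
  Nxh2: captured white pawn
  Nxa2: captured white pawn

white pawn, white bishop, white pawn, white pawn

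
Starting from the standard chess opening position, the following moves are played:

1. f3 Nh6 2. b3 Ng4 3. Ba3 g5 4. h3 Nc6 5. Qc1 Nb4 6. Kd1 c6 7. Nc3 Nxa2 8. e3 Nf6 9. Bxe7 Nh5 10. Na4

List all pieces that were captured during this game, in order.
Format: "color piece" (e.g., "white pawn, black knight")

Tracking captures:
  Nxa2: captured white pawn
  Bxe7: captured black pawn

white pawn, black pawn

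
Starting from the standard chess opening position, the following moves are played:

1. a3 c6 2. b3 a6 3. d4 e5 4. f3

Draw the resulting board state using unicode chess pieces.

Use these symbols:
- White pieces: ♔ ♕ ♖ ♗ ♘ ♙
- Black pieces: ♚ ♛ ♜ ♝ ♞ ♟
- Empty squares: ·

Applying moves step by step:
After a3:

♜ ♞ ♝ ♛ ♚ ♝ ♞ ♜
♟ ♟ ♟ ♟ ♟ ♟ ♟ ♟
· · · · · · · ·
· · · · · · · ·
· · · · · · · ·
♙ · · · · · · ·
· ♙ ♙ ♙ ♙ ♙ ♙ ♙
♖ ♘ ♗ ♕ ♔ ♗ ♘ ♖


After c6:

♜ ♞ ♝ ♛ ♚ ♝ ♞ ♜
♟ ♟ · ♟ ♟ ♟ ♟ ♟
· · ♟ · · · · ·
· · · · · · · ·
· · · · · · · ·
♙ · · · · · · ·
· ♙ ♙ ♙ ♙ ♙ ♙ ♙
♖ ♘ ♗ ♕ ♔ ♗ ♘ ♖


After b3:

♜ ♞ ♝ ♛ ♚ ♝ ♞ ♜
♟ ♟ · ♟ ♟ ♟ ♟ ♟
· · ♟ · · · · ·
· · · · · · · ·
· · · · · · · ·
♙ ♙ · · · · · ·
· · ♙ ♙ ♙ ♙ ♙ ♙
♖ ♘ ♗ ♕ ♔ ♗ ♘ ♖


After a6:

♜ ♞ ♝ ♛ ♚ ♝ ♞ ♜
· ♟ · ♟ ♟ ♟ ♟ ♟
♟ · ♟ · · · · ·
· · · · · · · ·
· · · · · · · ·
♙ ♙ · · · · · ·
· · ♙ ♙ ♙ ♙ ♙ ♙
♖ ♘ ♗ ♕ ♔ ♗ ♘ ♖


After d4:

♜ ♞ ♝ ♛ ♚ ♝ ♞ ♜
· ♟ · ♟ ♟ ♟ ♟ ♟
♟ · ♟ · · · · ·
· · · · · · · ·
· · · ♙ · · · ·
♙ ♙ · · · · · ·
· · ♙ · ♙ ♙ ♙ ♙
♖ ♘ ♗ ♕ ♔ ♗ ♘ ♖


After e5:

♜ ♞ ♝ ♛ ♚ ♝ ♞ ♜
· ♟ · ♟ · ♟ ♟ ♟
♟ · ♟ · · · · ·
· · · · ♟ · · ·
· · · ♙ · · · ·
♙ ♙ · · · · · ·
· · ♙ · ♙ ♙ ♙ ♙
♖ ♘ ♗ ♕ ♔ ♗ ♘ ♖


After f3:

♜ ♞ ♝ ♛ ♚ ♝ ♞ ♜
· ♟ · ♟ · ♟ ♟ ♟
♟ · ♟ · · · · ·
· · · · ♟ · · ·
· · · ♙ · · · ·
♙ ♙ · · · ♙ · ·
· · ♙ · ♙ · ♙ ♙
♖ ♘ ♗ ♕ ♔ ♗ ♘ ♖



  a b c d e f g h
  ─────────────────
8│♜ ♞ ♝ ♛ ♚ ♝ ♞ ♜│8
7│· ♟ · ♟ · ♟ ♟ ♟│7
6│♟ · ♟ · · · · ·│6
5│· · · · ♟ · · ·│5
4│· · · ♙ · · · ·│4
3│♙ ♙ · · · ♙ · ·│3
2│· · ♙ · ♙ · ♙ ♙│2
1│♖ ♘ ♗ ♕ ♔ ♗ ♘ ♖│1
  ─────────────────
  a b c d e f g h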